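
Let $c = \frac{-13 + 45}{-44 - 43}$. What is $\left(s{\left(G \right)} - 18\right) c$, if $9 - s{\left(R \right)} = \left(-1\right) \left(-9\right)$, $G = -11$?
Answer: $\frac{192}{29} \approx 6.6207$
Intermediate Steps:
$s{\left(R \right)} = 0$ ($s{\left(R \right)} = 9 - \left(-1\right) \left(-9\right) = 9 - 9 = 0$)
$c = - \frac{32}{87}$ ($c = \frac{32}{-87} = 32 \left(- \frac{1}{87}\right) = - \frac{32}{87} \approx -0.36782$)
$\left(s{\left(G \right)} - 18\right) c = \left(0 - 18\right) \left(- \frac{32}{87}\right) = \left(-18\right) \left(- \frac{32}{87}\right) = \frac{192}{29}$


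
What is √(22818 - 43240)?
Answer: I*√20422 ≈ 142.91*I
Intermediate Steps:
√(22818 - 43240) = √(-20422) = I*√20422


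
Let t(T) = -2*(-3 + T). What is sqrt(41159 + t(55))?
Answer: sqrt(41055) ≈ 202.62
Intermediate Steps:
t(T) = 6 - 2*T
sqrt(41159 + t(55)) = sqrt(41159 + (6 - 2*55)) = sqrt(41159 + (6 - 110)) = sqrt(41159 - 104) = sqrt(41055)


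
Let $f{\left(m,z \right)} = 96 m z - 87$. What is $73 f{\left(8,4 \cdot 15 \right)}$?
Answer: $3357489$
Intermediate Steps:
$f{\left(m,z \right)} = -87 + 96 m z$ ($f{\left(m,z \right)} = 96 m z - 87 = -87 + 96 m z$)
$73 f{\left(8,4 \cdot 15 \right)} = 73 \left(-87 + 96 \cdot 8 \cdot 4 \cdot 15\right) = 73 \left(-87 + 96 \cdot 8 \cdot 60\right) = 73 \left(-87 + 46080\right) = 73 \cdot 45993 = 3357489$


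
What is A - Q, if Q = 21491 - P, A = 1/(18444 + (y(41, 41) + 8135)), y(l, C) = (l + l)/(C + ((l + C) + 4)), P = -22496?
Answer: -148483176878/3375615 ≈ -43987.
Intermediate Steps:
y(l, C) = 2*l/(4 + l + 2*C) (y(l, C) = (2*l)/(C + ((C + l) + 4)) = (2*l)/(C + (4 + C + l)) = (2*l)/(4 + l + 2*C) = 2*l/(4 + l + 2*C))
A = 127/3375615 (A = 1/(18444 + (2*41/(4 + 41 + 2*41) + 8135)) = 1/(18444 + (2*41/(4 + 41 + 82) + 8135)) = 1/(18444 + (2*41/127 + 8135)) = 1/(18444 + (2*41*(1/127) + 8135)) = 1/(18444 + (82/127 + 8135)) = 1/(18444 + 1033227/127) = 1/(3375615/127) = 127/3375615 ≈ 3.7623e-5)
Q = 43987 (Q = 21491 - 1*(-22496) = 21491 + 22496 = 43987)
A - Q = 127/3375615 - 1*43987 = 127/3375615 - 43987 = -148483176878/3375615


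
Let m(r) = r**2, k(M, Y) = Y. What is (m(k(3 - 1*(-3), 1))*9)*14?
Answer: 126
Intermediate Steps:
(m(k(3 - 1*(-3), 1))*9)*14 = (1**2*9)*14 = (1*9)*14 = 9*14 = 126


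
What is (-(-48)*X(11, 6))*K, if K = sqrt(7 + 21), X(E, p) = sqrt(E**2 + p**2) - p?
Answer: 96*sqrt(7)*(-6 + sqrt(157)) ≈ 1658.6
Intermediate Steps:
K = 2*sqrt(7) (K = sqrt(28) = 2*sqrt(7) ≈ 5.2915)
(-(-48)*X(11, 6))*K = (-(-48)*(sqrt(11**2 + 6**2) - 1*6))*(2*sqrt(7)) = (-(-48)*(sqrt(121 + 36) - 6))*(2*sqrt(7)) = (-(-48)*(sqrt(157) - 6))*(2*sqrt(7)) = (-(-48)*(-6 + sqrt(157)))*(2*sqrt(7)) = (-48*(6 - sqrt(157)))*(2*sqrt(7)) = (-288 + 48*sqrt(157))*(2*sqrt(7)) = 2*sqrt(7)*(-288 + 48*sqrt(157))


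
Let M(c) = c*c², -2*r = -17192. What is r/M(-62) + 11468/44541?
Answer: 587567767/2653841862 ≈ 0.22140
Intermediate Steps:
r = 8596 (r = -½*(-17192) = 8596)
M(c) = c³
r/M(-62) + 11468/44541 = 8596/((-62)³) + 11468/44541 = 8596/(-238328) + 11468*(1/44541) = 8596*(-1/238328) + 11468/44541 = -2149/59582 + 11468/44541 = 587567767/2653841862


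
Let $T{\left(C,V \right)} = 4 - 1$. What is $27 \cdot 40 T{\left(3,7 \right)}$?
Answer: $3240$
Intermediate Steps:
$T{\left(C,V \right)} = 3$ ($T{\left(C,V \right)} = 4 - 1 = 3$)
$27 \cdot 40 T{\left(3,7 \right)} = 27 \cdot 40 \cdot 3 = 1080 \cdot 3 = 3240$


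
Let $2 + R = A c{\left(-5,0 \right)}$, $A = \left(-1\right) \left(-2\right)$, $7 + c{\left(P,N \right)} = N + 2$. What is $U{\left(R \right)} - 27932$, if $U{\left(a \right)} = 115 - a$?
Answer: $-27805$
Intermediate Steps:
$c{\left(P,N \right)} = -5 + N$ ($c{\left(P,N \right)} = -7 + \left(N + 2\right) = -7 + \left(2 + N\right) = -5 + N$)
$A = 2$
$R = -12$ ($R = -2 + 2 \left(-5 + 0\right) = -2 + 2 \left(-5\right) = -2 - 10 = -12$)
$U{\left(R \right)} - 27932 = \left(115 - -12\right) - 27932 = \left(115 + 12\right) - 27932 = 127 - 27932 = -27805$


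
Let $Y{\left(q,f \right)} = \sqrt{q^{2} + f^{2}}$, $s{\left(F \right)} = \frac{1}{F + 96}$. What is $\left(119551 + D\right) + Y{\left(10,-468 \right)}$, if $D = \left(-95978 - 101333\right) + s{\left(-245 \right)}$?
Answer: $- \frac{11586241}{149} + 2 \sqrt{54781} \approx -77292.0$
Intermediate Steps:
$s{\left(F \right)} = \frac{1}{96 + F}$
$D = - \frac{29399340}{149}$ ($D = \left(-95978 - 101333\right) + \frac{1}{96 - 245} = -197311 + \frac{1}{-149} = -197311 - \frac{1}{149} = - \frac{29399340}{149} \approx -1.9731 \cdot 10^{5}$)
$Y{\left(q,f \right)} = \sqrt{f^{2} + q^{2}}$
$\left(119551 + D\right) + Y{\left(10,-468 \right)} = \left(119551 - \frac{29399340}{149}\right) + \sqrt{\left(-468\right)^{2} + 10^{2}} = - \frac{11586241}{149} + \sqrt{219024 + 100} = - \frac{11586241}{149} + \sqrt{219124} = - \frac{11586241}{149} + 2 \sqrt{54781}$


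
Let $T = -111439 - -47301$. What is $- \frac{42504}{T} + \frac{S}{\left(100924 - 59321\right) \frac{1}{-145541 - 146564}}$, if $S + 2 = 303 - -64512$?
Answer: $- \frac{607135881427229}{1334166607} \approx -4.5507 \cdot 10^{5}$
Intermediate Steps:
$S = 64813$ ($S = -2 + \left(303 - -64512\right) = -2 + \left(303 + 64512\right) = -2 + 64815 = 64813$)
$T = -64138$ ($T = -111439 + 47301 = -64138$)
$- \frac{42504}{T} + \frac{S}{\left(100924 - 59321\right) \frac{1}{-145541 - 146564}} = - \frac{42504}{-64138} + \frac{64813}{\left(100924 - 59321\right) \frac{1}{-145541 - 146564}} = \left(-42504\right) \left(- \frac{1}{64138}\right) + \frac{64813}{41603 \frac{1}{-292105}} = \frac{21252}{32069} + \frac{64813}{41603 \left(- \frac{1}{292105}\right)} = \frac{21252}{32069} + \frac{64813}{- \frac{41603}{292105}} = \frac{21252}{32069} + 64813 \left(- \frac{292105}{41603}\right) = \frac{21252}{32069} - \frac{18932201365}{41603} = - \frac{607135881427229}{1334166607}$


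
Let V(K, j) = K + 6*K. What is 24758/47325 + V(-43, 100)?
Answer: -14220067/47325 ≈ -300.48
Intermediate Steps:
V(K, j) = 7*K
24758/47325 + V(-43, 100) = 24758/47325 + 7*(-43) = 24758*(1/47325) - 301 = 24758/47325 - 301 = -14220067/47325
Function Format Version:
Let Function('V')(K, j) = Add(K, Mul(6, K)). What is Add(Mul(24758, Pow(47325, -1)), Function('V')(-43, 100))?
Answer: Rational(-14220067, 47325) ≈ -300.48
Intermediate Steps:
Function('V')(K, j) = Mul(7, K)
Add(Mul(24758, Pow(47325, -1)), Function('V')(-43, 100)) = Add(Mul(24758, Pow(47325, -1)), Mul(7, -43)) = Add(Mul(24758, Rational(1, 47325)), -301) = Add(Rational(24758, 47325), -301) = Rational(-14220067, 47325)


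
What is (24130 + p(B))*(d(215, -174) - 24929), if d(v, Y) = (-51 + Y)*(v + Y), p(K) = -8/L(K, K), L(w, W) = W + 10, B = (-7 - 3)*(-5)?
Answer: -12361971992/15 ≈ -8.2413e+8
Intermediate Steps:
B = 50 (B = -10*(-5) = 50)
L(w, W) = 10 + W
p(K) = -8/(10 + K)
d(v, Y) = (-51 + Y)*(Y + v)
(24130 + p(B))*(d(215, -174) - 24929) = (24130 - 8/(10 + 50))*(((-174)² - 51*(-174) - 51*215 - 174*215) - 24929) = (24130 - 8/60)*((30276 + 8874 - 10965 - 37410) - 24929) = (24130 - 8*1/60)*(-9225 - 24929) = (24130 - 2/15)*(-34154) = (361948/15)*(-34154) = -12361971992/15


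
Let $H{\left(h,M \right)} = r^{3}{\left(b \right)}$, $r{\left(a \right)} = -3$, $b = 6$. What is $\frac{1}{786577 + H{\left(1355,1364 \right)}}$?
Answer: $\frac{1}{786550} \approx 1.2714 \cdot 10^{-6}$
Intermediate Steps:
$H{\left(h,M \right)} = -27$ ($H{\left(h,M \right)} = \left(-3\right)^{3} = -27$)
$\frac{1}{786577 + H{\left(1355,1364 \right)}} = \frac{1}{786577 - 27} = \frac{1}{786550}$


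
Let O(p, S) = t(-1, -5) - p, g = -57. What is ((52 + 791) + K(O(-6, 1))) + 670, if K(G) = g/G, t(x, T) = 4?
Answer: 15073/10 ≈ 1507.3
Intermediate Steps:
O(p, S) = 4 - p
K(G) = -57/G
((52 + 791) + K(O(-6, 1))) + 670 = ((52 + 791) - 57/(4 - 1*(-6))) + 670 = (843 - 57/(4 + 6)) + 670 = (843 - 57/10) + 670 = 8373/10 + 670 = 15073/10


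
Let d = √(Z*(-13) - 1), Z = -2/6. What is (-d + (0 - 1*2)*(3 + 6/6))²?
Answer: (24 + √30)²/9 ≈ 96.545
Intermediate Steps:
Z = -⅓ (Z = -2*⅙ = -⅓ ≈ -0.33333)
d = √30/3 (d = √(-⅓*(-13) - 1) = √(13/3 - 1) = √(10/3) = √30/3 ≈ 1.8257)
(-d + (0 - 1*2)*(3 + 6/6))² = (-√30/3 + (0 - 1*2)*(3 + 6/6))² = (-√30/3 + (0 - 2)*(3 + 6*(⅙)))² = (-√30/3 - 2*(3 + 1))² = (-√30/3 - 2*4)² = (-√30/3 - 8)² = (-8 - √30/3)²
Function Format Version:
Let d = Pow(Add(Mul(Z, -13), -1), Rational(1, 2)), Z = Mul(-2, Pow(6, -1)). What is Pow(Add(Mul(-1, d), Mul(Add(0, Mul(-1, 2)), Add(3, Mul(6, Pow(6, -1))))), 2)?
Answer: Mul(Rational(1, 9), Pow(Add(24, Pow(30, Rational(1, 2))), 2)) ≈ 96.545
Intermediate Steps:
Z = Rational(-1, 3) (Z = Mul(-2, Rational(1, 6)) = Rational(-1, 3) ≈ -0.33333)
d = Mul(Rational(1, 3), Pow(30, Rational(1, 2))) (d = Pow(Add(Mul(Rational(-1, 3), -13), -1), Rational(1, 2)) = Pow(Add(Rational(13, 3), -1), Rational(1, 2)) = Pow(Rational(10, 3), Rational(1, 2)) = Mul(Rational(1, 3), Pow(30, Rational(1, 2))) ≈ 1.8257)
Pow(Add(Mul(-1, d), Mul(Add(0, Mul(-1, 2)), Add(3, Mul(6, Pow(6, -1))))), 2) = Pow(Add(Mul(-1, Mul(Rational(1, 3), Pow(30, Rational(1, 2)))), Mul(Add(0, Mul(-1, 2)), Add(3, Mul(6, Pow(6, -1))))), 2) = Pow(Add(Mul(Rational(-1, 3), Pow(30, Rational(1, 2))), Mul(Add(0, -2), Add(3, Mul(6, Rational(1, 6))))), 2) = Pow(Add(Mul(Rational(-1, 3), Pow(30, Rational(1, 2))), Mul(-2, Add(3, 1))), 2) = Pow(Add(Mul(Rational(-1, 3), Pow(30, Rational(1, 2))), Mul(-2, 4)), 2) = Pow(Add(Mul(Rational(-1, 3), Pow(30, Rational(1, 2))), -8), 2) = Pow(Add(-8, Mul(Rational(-1, 3), Pow(30, Rational(1, 2)))), 2)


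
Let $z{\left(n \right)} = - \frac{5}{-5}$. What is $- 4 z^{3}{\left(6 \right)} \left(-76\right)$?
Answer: $304$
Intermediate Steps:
$z{\left(n \right)} = 1$ ($z{\left(n \right)} = \left(-5\right) \left(- \frac{1}{5}\right) = 1$)
$- 4 z^{3}{\left(6 \right)} \left(-76\right) = - 4 \cdot 1^{3} \left(-76\right) = \left(-4\right) 1 \left(-76\right) = \left(-4\right) \left(-76\right) = 304$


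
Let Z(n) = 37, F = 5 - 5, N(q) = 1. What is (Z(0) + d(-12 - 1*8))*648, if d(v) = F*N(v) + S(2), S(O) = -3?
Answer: 22032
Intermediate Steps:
F = 0
d(v) = -3 (d(v) = 0*1 - 3 = 0 - 3 = -3)
(Z(0) + d(-12 - 1*8))*648 = (37 - 3)*648 = 34*648 = 22032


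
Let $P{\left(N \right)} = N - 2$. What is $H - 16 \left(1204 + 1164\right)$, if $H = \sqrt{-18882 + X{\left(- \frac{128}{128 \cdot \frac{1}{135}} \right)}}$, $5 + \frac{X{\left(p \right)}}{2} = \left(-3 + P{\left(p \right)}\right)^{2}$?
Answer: $-37888 + 2 \sqrt{5077} \approx -37746.0$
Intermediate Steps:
$P{\left(N \right)} = -2 + N$
$X{\left(p \right)} = -10 + 2 \left(-5 + p\right)^{2}$ ($X{\left(p \right)} = -10 + 2 \left(-3 + \left(-2 + p\right)\right)^{2} = -10 + 2 \left(-5 + p\right)^{2}$)
$H = 2 \sqrt{5077}$ ($H = \sqrt{-18882 - \left(10 - 2 \left(-5 - \frac{128}{128 \cdot \frac{1}{135}}\right)^{2}\right)} = \sqrt{-18882 - \left(10 - 2 \left(-5 - \frac{128}{\frac{128}{135}}\right)^{2}\right)} = \sqrt{-18882 - \left(10 - 2 \left(-5 - 135\right)^{2}\right)} = \sqrt{-18882 - \left(10 - 2 \left(-140\right)^{2}\right)} = \sqrt{-18882 + \left(-10 + 2 \cdot 19600\right)} = \sqrt{-18882 + \left(-10 + 39200\right)} = \sqrt{-18882 + 39190} = \sqrt{20308} = 2 \sqrt{5077} \approx 142.51$)
$H - 16 \left(1204 + 1164\right) = 2 \sqrt{5077} - 16 \left(1204 + 1164\right) = 2 \sqrt{5077} - 37888 = -37888 + 2 \sqrt{5077}$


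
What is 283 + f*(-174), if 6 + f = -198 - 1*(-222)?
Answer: -2849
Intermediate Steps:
f = 18 (f = -6 + (-198 - 1*(-222)) = -6 + (-198 + 222) = -6 + 24 = 18)
283 + f*(-174) = 283 + 18*(-174) = 283 - 3132 = -2849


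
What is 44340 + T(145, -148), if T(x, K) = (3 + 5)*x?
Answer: 45500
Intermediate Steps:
T(x, K) = 8*x
44340 + T(145, -148) = 44340 + 8*145 = 44340 + 1160 = 45500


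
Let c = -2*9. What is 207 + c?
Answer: 189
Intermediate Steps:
c = -18
207 + c = 207 - 18 = 189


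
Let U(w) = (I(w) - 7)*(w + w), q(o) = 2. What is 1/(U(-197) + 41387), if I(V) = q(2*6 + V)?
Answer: 1/43357 ≈ 2.3064e-5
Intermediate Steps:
I(V) = 2
U(w) = -10*w (U(w) = (2 - 7)*(w + w) = -10*w)
1/(U(-197) + 41387) = 1/(-10*(-197) + 41387) = 1/(1970 + 41387) = 1/43357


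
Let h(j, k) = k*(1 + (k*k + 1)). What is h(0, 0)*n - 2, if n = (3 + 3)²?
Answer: -2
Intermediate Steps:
n = 36 (n = 6² = 36)
h(j, k) = k*(2 + k²) (h(j, k) = k*(1 + (k² + 1)) = k*(1 + (1 + k²)) = k*(2 + k²))
h(0, 0)*n - 2 = (0*(2 + 0²))*36 - 2 = (0*(2 + 0))*36 - 2 = (0*2)*36 - 2 = 0*36 - 2 = 0 - 2 = -2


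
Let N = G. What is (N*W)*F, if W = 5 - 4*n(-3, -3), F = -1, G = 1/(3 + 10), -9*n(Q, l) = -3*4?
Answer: 1/39 ≈ 0.025641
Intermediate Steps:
n(Q, l) = 4/3 (n(Q, l) = -(-1)*4/3 = -⅑*(-12) = 4/3)
G = 1/13 ≈ 0.076923
N = 1/13 ≈ 0.076923
W = -⅓ (W = 5 - 4*4/3 = 5 - 16/3 = -⅓ ≈ -0.33333)
(N*W)*F = ((1/13)*(-⅓))*(-1) = -1/39*(-1) = 1/39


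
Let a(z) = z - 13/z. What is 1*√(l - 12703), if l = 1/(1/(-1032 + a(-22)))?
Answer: I*√6658102/22 ≈ 117.29*I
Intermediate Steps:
l = -23175/22 (l = 1/(1/(-1032 + (-22 - 13/(-22)))) = 1/(1/(-1032 + (-22 - 13*(-1/22)))) = 1/(1/(-1032 + (-22 + 13/22))) = 1/(1/(-1032 - 471/22)) = 1/(1/(-23175/22)) = 1/(-22/23175) = -23175/22 ≈ -1053.4)
1*√(l - 12703) = 1*√(-23175/22 - 12703) = 1*√(-302641/22) = 1*(I*√6658102/22) = I*√6658102/22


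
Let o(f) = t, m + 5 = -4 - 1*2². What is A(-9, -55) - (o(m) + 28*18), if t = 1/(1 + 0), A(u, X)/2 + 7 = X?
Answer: -629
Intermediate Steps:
A(u, X) = -14 + 2*X
t = 1 (t = 1/1 = 1)
m = -13 (m = -5 + (-4 - 1*2²) = -5 + (-4 - 1*4) = -5 + (-4 - 4) = -5 - 8 = -13)
o(f) = 1
A(-9, -55) - (o(m) + 28*18) = (-14 + 2*(-55)) - (1 + 28*18) = (-14 - 110) - (1 + 504) = -124 - 1*505 = -124 - 505 = -629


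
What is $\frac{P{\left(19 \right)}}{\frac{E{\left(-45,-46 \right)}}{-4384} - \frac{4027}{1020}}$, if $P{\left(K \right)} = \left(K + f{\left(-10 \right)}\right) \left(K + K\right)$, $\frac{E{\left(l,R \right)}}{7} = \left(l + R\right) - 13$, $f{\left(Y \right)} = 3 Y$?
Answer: $\frac{29205660}{264247} \approx 110.52$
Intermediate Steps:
$E{\left(l,R \right)} = -91 + 7 R + 7 l$ ($E{\left(l,R \right)} = 7 \left(\left(l + R\right) - 13\right) = 7 \left(\left(R + l\right) - 13\right) = 7 \left(-13 + R + l\right) = -91 + 7 R + 7 l$)
$P{\left(K \right)} = 2 K \left(-30 + K\right)$ ($P{\left(K \right)} = \left(K + 3 \left(-10\right)\right) \left(K + K\right) = \left(K - 30\right) 2 K = \left(-30 + K\right) 2 K = 2 K \left(-30 + K\right)$)
$\frac{P{\left(19 \right)}}{\frac{E{\left(-45,-46 \right)}}{-4384} - \frac{4027}{1020}} = \frac{2 \cdot 19 \left(-30 + 19\right)}{\frac{-91 + 7 \left(-46\right) + 7 \left(-45\right)}{-4384} - \frac{4027}{1020}} = \frac{2 \cdot 19 \left(-11\right)}{\left(-91 - 322 - 315\right) \left(- \frac{1}{4384}\right) - \frac{4027}{1020}} = - \frac{418}{\left(-728\right) \left(- \frac{1}{4384}\right) - \frac{4027}{1020}} = - \frac{418}{\frac{91}{548} - \frac{4027}{1020}} = - \frac{418}{- \frac{264247}{69870}} = \left(-418\right) \left(- \frac{69870}{264247}\right) = \frac{29205660}{264247}$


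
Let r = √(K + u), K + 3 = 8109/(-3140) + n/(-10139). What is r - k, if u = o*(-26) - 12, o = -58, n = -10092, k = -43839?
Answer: 43839 + √377909178855379535/15918230 ≈ 43878.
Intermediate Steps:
u = 1496 (u = -58*(-26) - 12 = 1508 - 12 = 1496)
K = -146037651/31836460 (K = -3 + (8109/(-3140) - 10092/(-10139)) = -3 + (8109*(-1/3140) - 10092*(-1/10139)) = -3 + (-8109/3140 + 10092/10139) = -3 - 50528271/31836460 = -146037651/31836460 ≈ -4.5871)
r = √377909178855379535/15918230 (r = √(-146037651/31836460 + 1496) = √(47481306509/31836460) = √377909178855379535/15918230 ≈ 38.619)
r - k = √377909178855379535/15918230 - 1*(-43839) = √377909178855379535/15918230 + 43839 = 43839 + √377909178855379535/15918230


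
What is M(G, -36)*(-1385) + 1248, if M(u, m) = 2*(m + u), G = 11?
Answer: 70498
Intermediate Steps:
M(u, m) = 2*m + 2*u
M(G, -36)*(-1385) + 1248 = (2*(-36) + 2*11)*(-1385) + 1248 = (-72 + 22)*(-1385) + 1248 = -50*(-1385) + 1248 = 69250 + 1248 = 70498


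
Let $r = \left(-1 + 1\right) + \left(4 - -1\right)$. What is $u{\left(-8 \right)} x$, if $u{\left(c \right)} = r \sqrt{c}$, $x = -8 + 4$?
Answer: $- 40 i \sqrt{2} \approx - 56.569 i$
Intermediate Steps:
$x = -4$
$r = 5$ ($r = 0 + \left(4 + 1\right) = 0 + 5 = 5$)
$u{\left(c \right)} = 5 \sqrt{c}$
$u{\left(-8 \right)} x = 5 \sqrt{-8} \left(-4\right) = 5 \cdot 2 i \sqrt{2} \left(-4\right) = 10 i \sqrt{2} \left(-4\right) = - 40 i \sqrt{2}$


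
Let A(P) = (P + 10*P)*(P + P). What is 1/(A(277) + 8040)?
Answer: 1/1696078 ≈ 5.8960e-7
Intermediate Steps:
A(P) = 22*P² (A(P) = (11*P)*(2*P) = 22*P²)
1/(A(277) + 8040) = 1/(22*277² + 8040) = 1/(22*76729 + 8040) = 1/(1688038 + 8040) = 1/1696078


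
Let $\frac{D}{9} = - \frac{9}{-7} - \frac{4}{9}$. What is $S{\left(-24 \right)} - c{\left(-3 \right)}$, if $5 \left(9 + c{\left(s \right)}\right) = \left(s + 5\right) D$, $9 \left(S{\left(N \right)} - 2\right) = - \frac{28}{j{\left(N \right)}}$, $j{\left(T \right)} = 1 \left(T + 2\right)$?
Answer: $\frac{28111}{3465} \approx 8.1128$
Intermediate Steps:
$j{\left(T \right)} = 2 + T$ ($j{\left(T \right)} = 1 \left(2 + T\right) = 2 + T$)
$D = \frac{53}{7}$ ($D = 9 \left(- \frac{9}{-7} - \frac{4}{9}\right) = 9 \left(\left(-9\right) \left(- \frac{1}{7}\right) - \frac{4}{9}\right) = 9 \left(\frac{9}{7} - \frac{4}{9}\right) = 9 \cdot \frac{53}{63} = \frac{53}{7} \approx 7.5714$)
$S{\left(N \right)} = 2 - \frac{28}{9 \left(2 + N\right)}$ ($S{\left(N \right)} = 2 + \frac{\left(-28\right) \frac{1}{2 + N}}{9} = 2 - \frac{28}{9 \left(2 + N\right)}$)
$c{\left(s \right)} = - \frac{10}{7} + \frac{53 s}{35}$ ($c{\left(s \right)} = -9 + \frac{\left(s + 5\right) \frac{53}{7}}{5} = -9 + \frac{\left(5 + s\right) \frac{53}{7}}{5} = -9 + \frac{\frac{265}{7} + \frac{53 s}{7}}{5} = -9 + \left(\frac{53}{7} + \frac{53 s}{35}\right) = - \frac{10}{7} + \frac{53 s}{35}$)
$S{\left(-24 \right)} - c{\left(-3 \right)} = \frac{2 \left(4 + 9 \left(-24\right)\right)}{9 \left(2 - 24\right)} - \left(- \frac{10}{7} + \frac{53}{35} \left(-3\right)\right) = \frac{2 \left(4 - 216\right)}{9 \left(-22\right)} - \left(- \frac{10}{7} - \frac{159}{35}\right) = \frac{2}{9} \left(- \frac{1}{22}\right) \left(-212\right) - - \frac{209}{35} = \frac{212}{99} + \frac{209}{35} = \frac{28111}{3465}$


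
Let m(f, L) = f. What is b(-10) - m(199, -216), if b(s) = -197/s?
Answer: -1793/10 ≈ -179.30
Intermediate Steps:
b(-10) - m(199, -216) = -197/(-10) - 1*199 = -197*(-1/10) - 199 = 197/10 - 199 = -1793/10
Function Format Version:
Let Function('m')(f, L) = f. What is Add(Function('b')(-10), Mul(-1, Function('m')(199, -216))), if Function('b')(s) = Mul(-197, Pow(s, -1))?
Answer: Rational(-1793, 10) ≈ -179.30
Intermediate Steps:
Add(Function('b')(-10), Mul(-1, Function('m')(199, -216))) = Add(Mul(-197, Pow(-10, -1)), Mul(-1, 199)) = Add(Mul(-197, Rational(-1, 10)), -199) = Add(Rational(197, 10), -199) = Rational(-1793, 10)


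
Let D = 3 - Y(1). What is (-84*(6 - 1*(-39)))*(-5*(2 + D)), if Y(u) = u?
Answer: 75600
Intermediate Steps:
D = 2 (D = 3 - 1*1 = 3 - 1 = 2)
(-84*(6 - 1*(-39)))*(-5*(2 + D)) = (-84*(6 - 1*(-39)))*(-5*(2 + 2)) = (-84*(6 + 39))*(-5*4) = -84*45*(-20) = -3780*(-20) = 75600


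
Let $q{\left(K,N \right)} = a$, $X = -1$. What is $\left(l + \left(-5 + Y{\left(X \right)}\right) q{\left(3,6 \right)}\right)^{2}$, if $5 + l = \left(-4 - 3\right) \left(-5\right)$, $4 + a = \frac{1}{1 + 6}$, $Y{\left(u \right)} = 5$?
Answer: $900$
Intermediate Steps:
$a = - \frac{27}{7}$ ($a = -4 + \frac{1}{1 + 6} = -4 + \frac{1}{7} = - \frac{27}{7} \approx -3.8571$)
$q{\left(K,N \right)} = - \frac{27}{7}$
$l = 30$ ($l = -5 + \left(-4 - 3\right) \left(-5\right) = -5 - -35 = -5 + 35 = 30$)
$\left(l + \left(-5 + Y{\left(X \right)}\right) q{\left(3,6 \right)}\right)^{2} = \left(30 + \left(-5 + 5\right) \left(- \frac{27}{7}\right)\right)^{2} = \left(30 + 0 \left(- \frac{27}{7}\right)\right)^{2} = \left(30 + 0\right)^{2} = 30^{2} = 900$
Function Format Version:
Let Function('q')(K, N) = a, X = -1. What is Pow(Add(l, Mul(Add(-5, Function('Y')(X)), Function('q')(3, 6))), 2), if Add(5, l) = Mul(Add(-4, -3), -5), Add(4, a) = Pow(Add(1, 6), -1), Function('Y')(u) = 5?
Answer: 900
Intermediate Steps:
a = Rational(-27, 7) (a = Add(-4, Pow(Add(1, 6), -1)) = Add(-4, Pow(7, -1)) = Add(-4, Rational(1, 7)) = Rational(-27, 7) ≈ -3.8571)
Function('q')(K, N) = Rational(-27, 7)
l = 30 (l = Add(-5, Mul(Add(-4, -3), -5)) = Add(-5, Mul(-7, -5)) = Add(-5, 35) = 30)
Pow(Add(l, Mul(Add(-5, Function('Y')(X)), Function('q')(3, 6))), 2) = Pow(Add(30, Mul(Add(-5, 5), Rational(-27, 7))), 2) = Pow(Add(30, Mul(0, Rational(-27, 7))), 2) = Pow(Add(30, 0), 2) = Pow(30, 2) = 900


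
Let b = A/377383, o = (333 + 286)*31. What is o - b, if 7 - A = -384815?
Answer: 7241217565/377383 ≈ 19188.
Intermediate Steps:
A = 384822 (A = 7 - 1*(-384815) = 7 + 384815 = 384822)
o = 19189 (o = 619*31 = 19189)
b = 384822/377383 ≈ 1.0197
o - b = 19189 - 1*384822/377383 = 19189 - 384822/377383 = 7241217565/377383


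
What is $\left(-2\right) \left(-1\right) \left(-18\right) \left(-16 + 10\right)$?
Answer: $216$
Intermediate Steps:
$\left(-2\right) \left(-1\right) \left(-18\right) \left(-16 + 10\right) = 2 \left(-18\right) \left(-6\right) = \left(-36\right) \left(-6\right) = 216$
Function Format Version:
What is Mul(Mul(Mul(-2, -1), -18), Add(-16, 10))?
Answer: 216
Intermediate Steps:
Mul(Mul(Mul(-2, -1), -18), Add(-16, 10)) = Mul(Mul(2, -18), -6) = Mul(-36, -6) = 216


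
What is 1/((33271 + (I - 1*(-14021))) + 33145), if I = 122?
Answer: 1/80559 ≈ 1.2413e-5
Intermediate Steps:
1/((33271 + (I - 1*(-14021))) + 33145) = 1/((33271 + (122 - 1*(-14021))) + 33145) = 1/((33271 + (122 + 14021)) + 33145) = 1/((33271 + 14143) + 33145) = 1/(47414 + 33145) = 1/80559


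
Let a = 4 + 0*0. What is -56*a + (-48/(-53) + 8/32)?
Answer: -47243/212 ≈ -222.84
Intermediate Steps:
a = 4 (a = 4 + 0 = 4)
-56*a + (-48/(-53) + 8/32) = -56*4 + (-48/(-53) + 8/32) = -224 + (-48*(-1/53) + 8*(1/32)) = -224 + (48/53 + ¼) = -224 + 245/212 = -47243/212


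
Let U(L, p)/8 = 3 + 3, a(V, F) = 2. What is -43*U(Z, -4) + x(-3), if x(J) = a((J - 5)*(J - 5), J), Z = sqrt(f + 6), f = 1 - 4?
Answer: -2062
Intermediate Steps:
f = -3
Z = sqrt(3) (Z = sqrt(-3 + 6) = sqrt(3) ≈ 1.7320)
U(L, p) = 48 (U(L, p) = 8*(3 + 3) = 8*6 = 48)
x(J) = 2
-43*U(Z, -4) + x(-3) = -43*48 + 2 = -2064 + 2 = -2062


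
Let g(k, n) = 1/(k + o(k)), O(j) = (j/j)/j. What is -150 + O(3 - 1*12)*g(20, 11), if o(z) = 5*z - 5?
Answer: -155251/1035 ≈ -150.00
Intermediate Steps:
o(z) = -5 + 5*z
O(j) = 1/j
g(k, n) = 1/(-5 + 6*k) (g(k, n) = 1/(k + (-5 + 5*k)) = 1/(-5 + 6*k))
-150 + O(3 - 1*12)*g(20, 11) = -150 + 1/((3 - 1*12)*(-5 + 6*20)) = -150 + 1/((3 - 12)*(-5 + 120)) = -150 + 1/(-9*115) = -150 - 1/9*1/115 = -150 - 1/1035 = -155251/1035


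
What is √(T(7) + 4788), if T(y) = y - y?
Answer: 6*√133 ≈ 69.195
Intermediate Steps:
T(y) = 0
√(T(7) + 4788) = √(0 + 4788) = √4788 = 6*√133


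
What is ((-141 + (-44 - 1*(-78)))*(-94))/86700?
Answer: 5029/43350 ≈ 0.11601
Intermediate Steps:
((-141 + (-44 - 1*(-78)))*(-94))/86700 = ((-141 + (-44 + 78))*(-94))*(1/86700) = ((-141 + 34)*(-94))*(1/86700) = -107*(-94)*(1/86700) = 10058*(1/86700) = 5029/43350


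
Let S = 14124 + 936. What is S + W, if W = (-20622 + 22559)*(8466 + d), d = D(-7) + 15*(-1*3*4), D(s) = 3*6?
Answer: 16099908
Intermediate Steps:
S = 15060
D(s) = 18
d = -162 (d = 18 + 15*(-1*3*4) = 18 + 15*(-3*4) = 18 + 15*(-12) = 18 - 180 = -162)
W = 16084848 (W = (-20622 + 22559)*(8466 - 162) = 1937*8304 = 16084848)
S + W = 15060 + 16084848 = 16099908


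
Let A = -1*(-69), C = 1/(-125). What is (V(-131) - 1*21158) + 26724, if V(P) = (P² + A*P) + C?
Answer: 1710999/125 ≈ 13688.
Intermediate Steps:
C = -1/125 ≈ -0.0080000
A = 69
V(P) = -1/125 + P² + 69*P (V(P) = (P² + 69*P) - 1/125 = -1/125 + P² + 69*P)
(V(-131) - 1*21158) + 26724 = ((-1/125 + (-131)² + 69*(-131)) - 1*21158) + 26724 = ((-1/125 + 17161 - 9039) - 21158) + 26724 = (1015249/125 - 21158) + 26724 = -1629501/125 + 26724 = 1710999/125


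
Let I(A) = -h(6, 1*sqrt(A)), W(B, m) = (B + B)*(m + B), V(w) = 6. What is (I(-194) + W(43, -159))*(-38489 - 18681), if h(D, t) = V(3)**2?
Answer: 572386040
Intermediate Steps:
h(D, t) = 36 (h(D, t) = 6**2 = 36)
W(B, m) = 2*B*(B + m) (W(B, m) = (2*B)*(B + m) = 2*B*(B + m))
I(A) = -36 (I(A) = -1*36 = -36)
(I(-194) + W(43, -159))*(-38489 - 18681) = (-36 + 2*43*(43 - 159))*(-38489 - 18681) = (-36 + 2*43*(-116))*(-57170) = (-36 - 9976)*(-57170) = -10012*(-57170) = 572386040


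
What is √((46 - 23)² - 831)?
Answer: I*√302 ≈ 17.378*I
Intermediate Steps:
√((46 - 23)² - 831) = √(23² - 831) = √(529 - 831) = √(-302) = I*√302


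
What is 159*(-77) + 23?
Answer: -12220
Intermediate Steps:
159*(-77) + 23 = -12243 + 23 = -12220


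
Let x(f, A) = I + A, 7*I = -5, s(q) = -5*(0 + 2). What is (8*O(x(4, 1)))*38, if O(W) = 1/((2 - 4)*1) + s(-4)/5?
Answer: -760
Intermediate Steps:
s(q) = -10 (s(q) = -5*2 = -10)
I = -5/7 (I = (⅐)*(-5) = -5/7 ≈ -0.71429)
x(f, A) = -5/7 + A
O(W) = -5/2 (O(W) = 1/((2 - 4)*1) - 10/5 = 1/(-2) - 10*⅕ = -½*1 - 2 = -½ - 2 = -5/2)
(8*O(x(4, 1)))*38 = (8*(-5/2))*38 = -20*38 = -760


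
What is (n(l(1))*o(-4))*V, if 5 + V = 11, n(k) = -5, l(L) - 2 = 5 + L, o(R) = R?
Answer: 120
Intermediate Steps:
l(L) = 7 + L (l(L) = 2 + (5 + L) = 7 + L)
V = 6 (V = -5 + 11 = 6)
(n(l(1))*o(-4))*V = -5*(-4)*6 = 20*6 = 120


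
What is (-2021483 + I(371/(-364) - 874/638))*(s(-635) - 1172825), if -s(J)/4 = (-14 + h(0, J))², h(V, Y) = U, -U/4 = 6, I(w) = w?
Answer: 39521319742210635/16588 ≈ 2.3825e+12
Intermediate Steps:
U = -24 (U = -4*6 = -24)
h(V, Y) = -24
s(J) = -5776 (s(J) = -4*(-14 - 24)² = -4*(-38)² = -4*1444 = -5776)
(-2021483 + I(371/(-364) - 874/638))*(s(-635) - 1172825) = (-2021483 + (371/(-364) - 874/638))*(-5776 - 1172825) = (-2021483 + (371*(-1/364) - 874*1/638))*(-1178601) = (-2021483 + (-53/52 - 437/319))*(-1178601) = (-2021483 - 39631/16588)*(-1178601) = -33532399635/16588*(-1178601) = 39521319742210635/16588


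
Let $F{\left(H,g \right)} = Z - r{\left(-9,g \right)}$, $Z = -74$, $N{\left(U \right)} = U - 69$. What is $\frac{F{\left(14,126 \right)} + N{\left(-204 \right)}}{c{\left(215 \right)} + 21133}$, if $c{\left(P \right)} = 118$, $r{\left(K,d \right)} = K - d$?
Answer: $- \frac{212}{21251} \approx -0.009976$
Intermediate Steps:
$N{\left(U \right)} = -69 + U$ ($N{\left(U \right)} = U - 69 = -69 + U$)
$F{\left(H,g \right)} = -65 + g$ ($F{\left(H,g \right)} = -74 - \left(-9 - g\right) = -74 + \left(9 + g\right) = -65 + g$)
$\frac{F{\left(14,126 \right)} + N{\left(-204 \right)}}{c{\left(215 \right)} + 21133} = \frac{\left(-65 + 126\right) - 273}{118 + 21133} = \frac{61 - 273}{21251} = \left(-212\right) \frac{1}{21251} = - \frac{212}{21251}$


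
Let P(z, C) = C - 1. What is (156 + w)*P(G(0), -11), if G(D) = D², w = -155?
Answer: -12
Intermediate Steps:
P(z, C) = -1 + C
(156 + w)*P(G(0), -11) = (156 - 155)*(-1 - 11) = 1*(-12) = -12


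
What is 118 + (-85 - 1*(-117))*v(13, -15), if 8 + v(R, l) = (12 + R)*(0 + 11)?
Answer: 8662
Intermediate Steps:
v(R, l) = 124 + 11*R (v(R, l) = -8 + (12 + R)*(0 + 11) = -8 + (12 + R)*11 = -8 + (132 + 11*R) = 124 + 11*R)
118 + (-85 - 1*(-117))*v(13, -15) = 118 + (-85 - 1*(-117))*(124 + 11*13) = 118 + (-85 + 117)*(124 + 143) = 118 + 32*267 = 118 + 8544 = 8662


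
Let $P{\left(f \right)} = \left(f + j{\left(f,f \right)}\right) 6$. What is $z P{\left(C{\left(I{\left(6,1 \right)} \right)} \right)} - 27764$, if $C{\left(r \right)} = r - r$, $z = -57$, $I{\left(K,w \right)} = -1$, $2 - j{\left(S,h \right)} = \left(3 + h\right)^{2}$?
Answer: $-25370$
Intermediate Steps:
$j{\left(S,h \right)} = 2 - \left(3 + h\right)^{2}$
$C{\left(r \right)} = 0$
$P{\left(f \right)} = 12 - 6 \left(3 + f\right)^{2} + 6 f$ ($P{\left(f \right)} = \left(f - \left(-2 + \left(3 + f\right)^{2}\right)\right) 6 = \left(2 + f - \left(3 + f\right)^{2}\right) 6 = 12 - 6 \left(3 + f\right)^{2} + 6 f$)
$z P{\left(C{\left(I{\left(6,1 \right)} \right)} \right)} - 27764 = - 57 \left(12 - 6 \left(3 + 0\right)^{2} + 6 \cdot 0\right) - 27764 = - 57 \left(12 - 6 \cdot 3^{2} + 0\right) - 27764 = - 57 \left(12 - 54 + 0\right) - 27764 = \left(-57\right) \left(-42\right) - 27764 = 2394 - 27764 = -25370$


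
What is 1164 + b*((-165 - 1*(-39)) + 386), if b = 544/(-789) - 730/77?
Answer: -89926588/60753 ≈ -1480.2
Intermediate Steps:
b = -617858/60753 (b = 544*(-1/789) - 730*1/77 = -544/789 - 730/77 = -617858/60753 ≈ -10.170)
1164 + b*((-165 - 1*(-39)) + 386) = 1164 - 617858*((-165 - 1*(-39)) + 386)/60753 = 1164 - 617858*((-165 + 39) + 386)/60753 = 1164 - 617858*(-126 + 386)/60753 = 1164 - 617858/60753*260 = 1164 - 160643080/60753 = -89926588/60753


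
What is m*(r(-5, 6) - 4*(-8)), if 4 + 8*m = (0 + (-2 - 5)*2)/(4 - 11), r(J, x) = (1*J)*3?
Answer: -17/4 ≈ -4.2500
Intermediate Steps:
r(J, x) = 3*J (r(J, x) = J*3 = 3*J)
m = -¼ (m = -½ + ((0 + (-2 - 5)*2)/(4 - 11))/8 = -½ + ((0 - 7*2)/(-7))/8 = -½ + ((0 - 14)*(-⅐))/8 = -½ + (-14*(-⅐))/8 = -½ + (⅛)*2 = -½ + ¼ = -¼ ≈ -0.25000)
m*(r(-5, 6) - 4*(-8)) = -(3*(-5) - 4*(-8))/4 = -(-15 + 32)/4 = -¼*17 = -17/4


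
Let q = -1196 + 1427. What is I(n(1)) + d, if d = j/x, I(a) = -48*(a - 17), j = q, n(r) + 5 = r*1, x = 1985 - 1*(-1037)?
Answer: 3046407/3022 ≈ 1008.1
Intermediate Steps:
x = 3022 (x = 1985 + 1037 = 3022)
n(r) = -5 + r (n(r) = -5 + r*1 = -5 + r)
q = 231
j = 231
I(a) = 816 - 48*a (I(a) = -48*(-17 + a) = 816 - 48*a)
d = 231/3022 ≈ 0.076439
I(n(1)) + d = (816 - 48*(-5 + 1)) + 231/3022 = (816 - 48*(-4)) + 231/3022 = (816 + 192) + 231/3022 = 1008 + 231/3022 = 3046407/3022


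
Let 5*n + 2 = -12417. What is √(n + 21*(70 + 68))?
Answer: √10355/5 ≈ 20.352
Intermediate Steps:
n = -12419/5 (n = -⅖ + (⅕)*(-12417) = -⅖ - 12417/5 = -12419/5 ≈ -2483.8)
√(n + 21*(70 + 68)) = √(-12419/5 + 21*(70 + 68)) = √(-12419/5 + 21*138) = √(-12419/5 + 2898) = √(2071/5) = √10355/5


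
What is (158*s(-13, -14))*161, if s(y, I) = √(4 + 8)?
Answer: 50876*√3 ≈ 88120.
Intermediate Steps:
s(y, I) = 2*√3 (s(y, I) = √12 = 2*√3)
(158*s(-13, -14))*161 = (158*(2*√3))*161 = (316*√3)*161 = 50876*√3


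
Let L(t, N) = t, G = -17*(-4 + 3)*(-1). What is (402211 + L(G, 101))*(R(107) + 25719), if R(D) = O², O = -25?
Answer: 10595398736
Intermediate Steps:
G = -17 (G = -(-17)*(-1) = -17*1 = -17)
R(D) = 625 (R(D) = (-25)² = 625)
(402211 + L(G, 101))*(R(107) + 25719) = (402211 - 17)*(625 + 25719) = 402194*26344 = 10595398736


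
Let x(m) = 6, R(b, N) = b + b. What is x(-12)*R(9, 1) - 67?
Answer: 41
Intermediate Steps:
R(b, N) = 2*b
x(-12)*R(9, 1) - 67 = 6*(2*9) - 67 = 6*18 - 67 = 108 - 67 = 41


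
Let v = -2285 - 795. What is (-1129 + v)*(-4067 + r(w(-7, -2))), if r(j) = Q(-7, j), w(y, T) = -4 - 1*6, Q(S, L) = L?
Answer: 17160093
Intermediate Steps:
w(y, T) = -10 (w(y, T) = -4 - 6 = -10)
r(j) = j
v = -3080
(-1129 + v)*(-4067 + r(w(-7, -2))) = (-1129 - 3080)*(-4067 - 10) = -4209*(-4077) = 17160093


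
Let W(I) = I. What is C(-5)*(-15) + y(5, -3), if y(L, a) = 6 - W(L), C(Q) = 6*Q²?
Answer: -2249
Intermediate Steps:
y(L, a) = 6 - L
C(-5)*(-15) + y(5, -3) = (6*(-5)²)*(-15) + (6 - 1*5) = (6*25)*(-15) + (6 - 5) = 150*(-15) + 1 = -2250 + 1 = -2249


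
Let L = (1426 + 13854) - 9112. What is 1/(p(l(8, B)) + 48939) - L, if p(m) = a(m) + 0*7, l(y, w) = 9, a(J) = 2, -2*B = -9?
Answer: -301868087/48941 ≈ -6168.0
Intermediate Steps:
B = 9/2 (B = -½*(-9) = 9/2 ≈ 4.5000)
p(m) = 2 (p(m) = 2 + 0*7 = 2 + 0 = 2)
L = 6168 (L = 15280 - 9112 = 6168)
1/(p(l(8, B)) + 48939) - L = 1/(2 + 48939) - 1*6168 = 1/48941 - 6168 = -301868087/48941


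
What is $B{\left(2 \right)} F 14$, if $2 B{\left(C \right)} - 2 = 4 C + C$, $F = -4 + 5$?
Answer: $84$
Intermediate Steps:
$F = 1$
$B{\left(C \right)} = 1 + \frac{5 C}{2}$ ($B{\left(C \right)} = 1 + \frac{4 C + C}{2} = 1 + \frac{5 C}{2}$)
$B{\left(2 \right)} F 14 = \left(1 + \frac{5}{2} \cdot 2\right) 1 \cdot 14 = \left(1 + 5\right) 1 \cdot 14 = 6 \cdot 1 \cdot 14 = 6 \cdot 14 = 84$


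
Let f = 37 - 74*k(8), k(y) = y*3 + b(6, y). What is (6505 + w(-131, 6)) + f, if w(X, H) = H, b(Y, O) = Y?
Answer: 4328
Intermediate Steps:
k(y) = 6 + 3*y (k(y) = y*3 + 6 = 3*y + 6 = 6 + 3*y)
f = -2183 (f = 37 - 74*(6 + 3*8) = 37 - 74*(6 + 24) = 37 - 74*30 = 37 - 2220 = -2183)
(6505 + w(-131, 6)) + f = (6505 + 6) - 2183 = 6511 - 2183 = 4328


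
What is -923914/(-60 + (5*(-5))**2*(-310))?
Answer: 461957/96905 ≈ 4.7671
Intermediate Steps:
-923914/(-60 + (5*(-5))**2*(-310)) = -923914/(-60 + (-25)**2*(-310)) = -923914/(-60 + 625*(-310)) = -923914/(-60 - 193750) = -923914/(-193810) = -923914*(-1/193810) = 461957/96905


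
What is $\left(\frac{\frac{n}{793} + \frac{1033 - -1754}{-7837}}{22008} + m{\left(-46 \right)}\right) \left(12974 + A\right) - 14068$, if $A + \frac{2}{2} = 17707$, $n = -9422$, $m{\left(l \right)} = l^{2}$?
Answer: $\frac{85358554968151309}{1315134807} \approx 6.4905 \cdot 10^{7}$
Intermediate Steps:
$A = 17706$ ($A = -1 + 17707 = 17706$)
$\left(\frac{\frac{n}{793} + \frac{1033 - -1754}{-7837}}{22008} + m{\left(-46 \right)}\right) \left(12974 + A\right) - 14068 = \left(\frac{- \frac{9422}{793} + \frac{1033 - -1754}{-7837}}{22008} + \left(-46\right)^{2}\right) \left(12974 + 17706\right) - 14068 = \left(\left(\left(-9422\right) \frac{1}{793} + \left(1033 + 1754\right) \left(- \frac{1}{7837}\right)\right) \frac{1}{22008} + 2116\right) 30680 - 14068 = \left(\left(- \frac{9422}{793} + 2787 \left(- \frac{1}{7837}\right)\right) \frac{1}{22008} + 2116\right) 30680 - 14068 = \left(\left(- \frac{9422}{793} - \frac{2787}{7837}\right) \frac{1}{22008} + 2116\right) 30680 - 14068 = \left(\left(- \frac{76050305}{6214741}\right) \frac{1}{22008} + 2116\right) 30680 - 14068 = \left(- \frac{76050305}{136774019928} + 2116\right) 30680 - 14068 = \frac{289413750117343}{136774019928} \cdot 30680 - 14068 = \frac{85377056284616185}{1315134807} - 14068 = \frac{85358554968151309}{1315134807}$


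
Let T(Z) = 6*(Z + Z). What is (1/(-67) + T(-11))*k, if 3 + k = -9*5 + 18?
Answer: 265350/67 ≈ 3960.4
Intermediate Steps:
T(Z) = 12*Z (T(Z) = 6*(2*Z) = 12*Z)
k = -30 (k = -3 + (-9*5 + 18) = -3 + (-45 + 18) = -3 - 27 = -30)
(1/(-67) + T(-11))*k = (1/(-67) + 12*(-11))*(-30) = (-1/67 - 132)*(-30) = -8845/67*(-30) = 265350/67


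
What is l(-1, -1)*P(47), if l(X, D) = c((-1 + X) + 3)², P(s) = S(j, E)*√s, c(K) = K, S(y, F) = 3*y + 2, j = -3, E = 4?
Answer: -7*√47 ≈ -47.990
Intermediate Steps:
S(y, F) = 2 + 3*y
P(s) = -7*√s (P(s) = (2 + 3*(-3))*√s = (2 - 9)*√s = -7*√s)
l(X, D) = (2 + X)² (l(X, D) = ((-1 + X) + 3)² = (2 + X)²)
l(-1, -1)*P(47) = (2 - 1)²*(-7*√47) = 1²*(-7*√47) = 1*(-7*√47) = -7*√47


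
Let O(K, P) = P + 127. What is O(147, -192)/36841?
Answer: -65/36841 ≈ -0.0017643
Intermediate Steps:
O(K, P) = 127 + P
O(147, -192)/36841 = (127 - 192)/36841 = -65*1/36841 = -65/36841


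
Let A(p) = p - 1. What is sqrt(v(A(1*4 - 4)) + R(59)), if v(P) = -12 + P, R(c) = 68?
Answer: sqrt(55) ≈ 7.4162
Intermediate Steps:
A(p) = -1 + p
sqrt(v(A(1*4 - 4)) + R(59)) = sqrt((-12 + (-1 + (1*4 - 4))) + 68) = sqrt((-12 + (-1 + (4 - 4))) + 68) = sqrt((-12 + (-1 + 0)) + 68) = sqrt((-12 - 1) + 68) = sqrt(-13 + 68) = sqrt(55)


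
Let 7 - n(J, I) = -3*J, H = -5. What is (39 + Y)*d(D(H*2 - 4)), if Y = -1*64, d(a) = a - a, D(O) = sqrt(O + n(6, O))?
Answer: 0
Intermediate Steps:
n(J, I) = 7 + 3*J (n(J, I) = 7 - (-3)*J = 7 + 3*J)
D(O) = sqrt(25 + O) (D(O) = sqrt(O + (7 + 3*6)) = sqrt(O + (7 + 18)) = sqrt(O + 25) = sqrt(25 + O))
d(a) = 0
Y = -64
(39 + Y)*d(D(H*2 - 4)) = (39 - 64)*0 = -25*0 = 0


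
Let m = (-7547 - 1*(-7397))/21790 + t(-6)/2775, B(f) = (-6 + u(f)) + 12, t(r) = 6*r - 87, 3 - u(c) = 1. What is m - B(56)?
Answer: -16227814/2015575 ≈ -8.0512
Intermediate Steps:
u(c) = 2 (u(c) = 3 - 1*1 = 3 - 1 = 2)
t(r) = -87 + 6*r
B(f) = 8 (B(f) = (-6 + 2) + 12 = -4 + 12 = 8)
m = -103214/2015575 (m = (-7547 - 1*(-7397))/21790 + (-87 + 6*(-6))/2775 = (-7547 + 7397)*(1/21790) + (-87 - 36)*(1/2775) = -150*1/21790 - 123*1/2775 = -15/2179 - 41/925 = -103214/2015575 ≈ -0.051208)
m - B(56) = -103214/2015575 - 1*8 = -103214/2015575 - 8 = -16227814/2015575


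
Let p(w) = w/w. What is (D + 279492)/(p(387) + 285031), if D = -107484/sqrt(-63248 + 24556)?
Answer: 69873/71258 + 26871*I*sqrt(9673)/1378557268 ≈ 0.98056 + 0.0019171*I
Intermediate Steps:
p(w) = 1
D = 53742*I*sqrt(9673)/9673 (D = -107484*(-I*sqrt(9673)/19346) = -(-53742)*I*sqrt(9673)/9673 = 53742*I*sqrt(9673)/9673 ≈ 546.43*I)
(D + 279492)/(p(387) + 285031) = (53742*I*sqrt(9673)/9673 + 279492)/(1 + 285031) = (279492 + 53742*I*sqrt(9673)/9673)/285032 = (279492 + 53742*I*sqrt(9673)/9673)*(1/285032) = 69873/71258 + 26871*I*sqrt(9673)/1378557268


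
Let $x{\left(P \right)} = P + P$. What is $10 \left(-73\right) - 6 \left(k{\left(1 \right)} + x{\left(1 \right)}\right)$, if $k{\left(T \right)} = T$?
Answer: $-748$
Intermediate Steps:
$x{\left(P \right)} = 2 P$
$10 \left(-73\right) - 6 \left(k{\left(1 \right)} + x{\left(1 \right)}\right) = 10 \left(-73\right) - 6 \left(1 + 2 \cdot 1\right) = -730 - 6 \left(1 + 2\right) = -730 - 6 \cdot 3 = -730 - 18 = -748$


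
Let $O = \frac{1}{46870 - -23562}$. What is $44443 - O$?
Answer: $\frac{3130209375}{70432} \approx 44443.0$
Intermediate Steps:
$O = \frac{1}{70432}$ ($O = \frac{1}{46870 + 23562} = \frac{1}{70432} \approx 1.4198 \cdot 10^{-5}$)
$44443 - O = 44443 - \frac{1}{70432} = \frac{3130209375}{70432}$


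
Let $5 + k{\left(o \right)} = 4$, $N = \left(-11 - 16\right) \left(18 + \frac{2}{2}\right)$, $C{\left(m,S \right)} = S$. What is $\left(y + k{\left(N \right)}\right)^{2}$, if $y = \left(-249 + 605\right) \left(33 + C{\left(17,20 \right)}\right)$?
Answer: $355963689$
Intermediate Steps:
$y = 18868$ ($y = \left(-249 + 605\right) \left(33 + 20\right) = 356 \cdot 53 = 18868$)
$N = -513$ ($N = - 27 \left(18 + 2 \cdot \frac{1}{2}\right) = - 27 \left(18 + 1\right) = \left(-27\right) 19 = -513$)
$k{\left(o \right)} = -1$ ($k{\left(o \right)} = -5 + 4 = -1$)
$\left(y + k{\left(N \right)}\right)^{2} = \left(18868 - 1\right)^{2} = 18867^{2} = 355963689$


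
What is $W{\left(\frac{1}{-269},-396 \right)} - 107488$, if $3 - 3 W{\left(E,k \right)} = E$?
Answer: $- \frac{86742008}{807} \approx -1.0749 \cdot 10^{5}$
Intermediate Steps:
$W{\left(E,k \right)} = 1 - \frac{E}{3}$
$W{\left(\frac{1}{-269},-396 \right)} - 107488 = \left(1 - \frac{1}{3 \left(-269\right)}\right) - 107488 = \left(1 - - \frac{1}{807}\right) - 107488 = \left(1 + \frac{1}{807}\right) - 107488 = \frac{808}{807} - 107488 = - \frac{86742008}{807}$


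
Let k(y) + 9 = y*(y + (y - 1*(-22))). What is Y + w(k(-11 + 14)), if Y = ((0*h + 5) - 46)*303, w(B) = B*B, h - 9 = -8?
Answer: -6798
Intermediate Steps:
h = 1 (h = 9 - 8 = 1)
k(y) = -9 + y*(22 + 2*y) (k(y) = -9 + y*(y + (y - 1*(-22))) = -9 + y*(y + (y + 22)) = -9 + y*(y + (22 + y)) = -9 + y*(22 + 2*y))
w(B) = B²
Y = -12423 (Y = ((0*1 + 5) - 46)*303 = ((0 + 5) - 46)*303 = (5 - 46)*303 = -41*303 = -12423)
Y + w(k(-11 + 14)) = -12423 + (-9 + 2*(-11 + 14)² + 22*(-11 + 14))² = -12423 + (-9 + 2*3² + 22*3)² = -12423 + (-9 + 2*9 + 66)² = -12423 + (-9 + 18 + 66)² = -12423 + 75² = -12423 + 5625 = -6798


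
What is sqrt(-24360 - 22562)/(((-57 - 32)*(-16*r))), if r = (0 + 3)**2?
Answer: I*sqrt(46922)/12816 ≈ 0.016902*I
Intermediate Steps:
r = 9 (r = 3**2 = 9)
sqrt(-24360 - 22562)/(((-57 - 32)*(-16*r))) = sqrt(-24360 - 22562)/(((-57 - 32)*(-16*9))) = sqrt(-46922)/((-89*(-144))) = (I*sqrt(46922))/12816 = (I*sqrt(46922))*(1/12816) = I*sqrt(46922)/12816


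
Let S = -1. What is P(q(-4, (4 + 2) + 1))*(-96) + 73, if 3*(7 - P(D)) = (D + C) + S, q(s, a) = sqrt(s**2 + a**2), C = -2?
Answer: -695 + 32*sqrt(65) ≈ -437.01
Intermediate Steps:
q(s, a) = sqrt(a**2 + s**2)
P(D) = 8 - D/3 (P(D) = 7 - ((D - 2) - 1)/3 = 7 - ((-2 + D) - 1)/3 = 7 - (-3 + D)/3 = 7 + (1 - D/3) = 8 - D/3)
P(q(-4, (4 + 2) + 1))*(-96) + 73 = (8 - sqrt(((4 + 2) + 1)**2 + (-4)**2)/3)*(-96) + 73 = (8 - sqrt((6 + 1)**2 + 16)/3)*(-96) + 73 = (8 - sqrt(7**2 + 16)/3)*(-96) + 73 = (8 - sqrt(49 + 16)/3)*(-96) + 73 = (8 - sqrt(65)/3)*(-96) + 73 = (-768 + 32*sqrt(65)) + 73 = -695 + 32*sqrt(65)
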